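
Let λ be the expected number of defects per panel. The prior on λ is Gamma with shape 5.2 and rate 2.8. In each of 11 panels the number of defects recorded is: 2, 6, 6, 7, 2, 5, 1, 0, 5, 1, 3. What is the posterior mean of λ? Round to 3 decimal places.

Posterior mean ≈ 3.130

The Poisson likelihood adds the total count to the shape and the number of exposure periods to the rate. Here ∑xᵢ = 38 and n = 11, so shape 5.2→43.2 and rate 2.8→13.8.
E[λ | data] = 43.2/13.8 = 3.130.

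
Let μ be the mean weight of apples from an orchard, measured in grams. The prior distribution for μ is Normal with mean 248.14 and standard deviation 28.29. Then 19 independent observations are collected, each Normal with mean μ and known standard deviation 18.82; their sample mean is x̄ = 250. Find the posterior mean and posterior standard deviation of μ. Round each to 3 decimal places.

Posterior mean ≈ 249.958; posterior SD ≈ 4.268

Prior precision 1/τ₀² = 1/28.29² = 0.00124949; data precision n/σ² = 19/18.82² = 0.0536432.
Posterior precision = 0.00124949 + 0.0536432 = 0.0548927, giving posterior SD = 1/√0.0548927 = 4.268.
Posterior mean = (0.00124949·248.14 + 0.0536432·250) / 0.0548927 = 249.958.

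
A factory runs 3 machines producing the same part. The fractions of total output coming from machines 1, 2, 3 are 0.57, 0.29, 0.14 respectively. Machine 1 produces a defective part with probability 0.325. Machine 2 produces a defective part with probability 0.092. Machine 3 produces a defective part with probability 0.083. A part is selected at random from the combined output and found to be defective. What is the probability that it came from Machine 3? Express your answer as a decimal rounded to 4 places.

P(defective|M1) = 0.325; P(defective|M2) = 0.092; P(defective|M3) = 0.083.
Prior × likelihood for each source: 0.57·0.325=0.1852, 0.29·0.092=0.02668, 0.14·0.083=0.01162. Summing gives P(defective) = 0.22355.
P(Machine 3 | defective) = 0.01162 / 0.22355 = 0.0520.

Posterior probability ≈ 0.0520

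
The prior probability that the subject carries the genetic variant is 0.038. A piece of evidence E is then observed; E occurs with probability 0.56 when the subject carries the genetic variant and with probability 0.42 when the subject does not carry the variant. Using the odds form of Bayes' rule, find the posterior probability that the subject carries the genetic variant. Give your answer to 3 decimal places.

Prior odds = 0.038/(1−0.038) = 0.039501.
Likelihood ratio for E = 0.56/0.42 = 1.3333.
Posterior odds = prior odds × LR = 0.052668.
Posterior probability = odds/(1+odds) = 0.052668/1.0527 = 0.050.

Posterior probability ≈ 0.050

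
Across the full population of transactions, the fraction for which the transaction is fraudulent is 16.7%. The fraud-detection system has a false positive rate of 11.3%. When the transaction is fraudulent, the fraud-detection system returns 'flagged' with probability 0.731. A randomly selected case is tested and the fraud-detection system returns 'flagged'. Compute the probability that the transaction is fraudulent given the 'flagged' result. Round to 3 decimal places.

Let H be the event that the transaction is fraudulent. P(H) = 0.167, so P(¬H) = 0.833. With E the 'flagged' result, P(E|H) = 0.731 and P(E|¬H) = 0.113.
P(E) = 0.731·0.167 + 0.113·0.833 = 0.12208 + 0.094129 = 0.21621.
By Bayes' theorem, P(H|E) = 0.12208 / 0.21621 = 0.565.

P(H | E) ≈ 0.565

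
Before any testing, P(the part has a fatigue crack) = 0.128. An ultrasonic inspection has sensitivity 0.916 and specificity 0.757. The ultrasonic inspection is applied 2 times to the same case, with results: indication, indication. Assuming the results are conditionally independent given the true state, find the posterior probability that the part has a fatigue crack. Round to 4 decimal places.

Posterior P(H) ≈ 0.6759

With H the event that the part has a fatigue crack, the joint likelihood of the observed sequence is P(data|H) = 0.916·0.916 = 0.83906 and P(data|¬H) = 0.243·0.243 = 0.059049.
Bayes: P(H|data) = 0.128·0.83906 / (0.128·0.83906 + 0.872·0.059049) = 0.10740/0.15889 = 0.6759.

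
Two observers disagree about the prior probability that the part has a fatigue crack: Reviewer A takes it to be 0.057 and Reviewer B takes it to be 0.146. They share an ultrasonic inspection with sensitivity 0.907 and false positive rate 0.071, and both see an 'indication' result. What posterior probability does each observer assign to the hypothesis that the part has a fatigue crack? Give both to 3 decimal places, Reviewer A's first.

P('+'|H) = 0.907, P('+'|¬H) = 0.071.
Reviewer A: numerator 0.907·0.057 = 0.051699; evidence = 0.051699+0.071·0.943 = 0.11865; posterior = 0.436.
Reviewer B: numerator 0.907·0.146 = 0.13242; evidence = 0.13242+0.071·0.854 = 0.19306; posterior = 0.686.

Reviewer A: 0.436; Reviewer B: 0.686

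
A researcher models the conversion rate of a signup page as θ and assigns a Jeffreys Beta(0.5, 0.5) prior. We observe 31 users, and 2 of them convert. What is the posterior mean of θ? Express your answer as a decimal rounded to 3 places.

Posterior mean ≈ 0.078

The binomial likelihood is conjugate to the Beta prior: with 2 successes and 29 failures, the posterior is Beta(0.5+2, 0.5+29) = Beta(2.5, 29.5).
Posterior mean = α/(α+β) = 2.5/32 = 0.078.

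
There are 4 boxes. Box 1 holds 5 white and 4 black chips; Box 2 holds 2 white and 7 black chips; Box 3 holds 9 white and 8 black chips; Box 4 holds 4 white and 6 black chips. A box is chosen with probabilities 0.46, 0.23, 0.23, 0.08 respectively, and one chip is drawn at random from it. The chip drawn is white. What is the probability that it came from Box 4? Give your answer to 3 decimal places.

Posterior probability ≈ 0.070

P(white|Box 1) = 0.5556; P(white|Box 2) = 0.2222; P(white|Box 3) = 0.5294; P(white|Box 4) = 0.4.
Prior × likelihood for each source: 0.46·0.5556=0.2556, 0.23·0.2222=0.05111, 0.23·0.5294=0.1218, 0.08·0.4=0.03200. Summing gives P(white) = 0.46043.
P(Box 4 | white) = 0.03200 / 0.46043 = 0.070.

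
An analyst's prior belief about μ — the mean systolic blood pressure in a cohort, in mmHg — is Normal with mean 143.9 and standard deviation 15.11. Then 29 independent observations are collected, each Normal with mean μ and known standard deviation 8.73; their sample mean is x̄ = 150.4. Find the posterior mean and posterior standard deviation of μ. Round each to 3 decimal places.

With known σ, the Normal prior is conjugate. Weight on the data is w = (n/σ²)/(n/σ² + 1/τ₀²) = 0.380513/(0.380513+0.00437997) = 0.98862.
Posterior mean = w·x̄ + (1−w)·μ₀ = 0.98862·150.4 + 0.011380·143.9 = 150.326. Posterior variance = 1/(0.380513+0.00437997) = 2.59812, so SD = 1.612.

Posterior mean ≈ 150.326; posterior SD ≈ 1.612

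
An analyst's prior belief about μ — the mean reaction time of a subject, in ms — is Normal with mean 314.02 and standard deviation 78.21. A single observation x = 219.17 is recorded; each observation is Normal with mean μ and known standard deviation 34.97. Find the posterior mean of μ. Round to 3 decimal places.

With known σ, the Normal prior is conjugate. Weight on the data is w = (n/σ²)/(n/σ² + 1/τ₀²) = 0.00081773/(0.00081773+0.00016348) = 0.83339.
Posterior mean = w·x̄ + (1−w)·μ₀ = 0.83339·219.17 + 0.16661·314.02 = 234.973.

Posterior mean ≈ 234.973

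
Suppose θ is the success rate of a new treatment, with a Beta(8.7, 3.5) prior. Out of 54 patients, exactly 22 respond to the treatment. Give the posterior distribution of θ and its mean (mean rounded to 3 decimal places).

The binomial likelihood is conjugate to the Beta prior: with 22 successes and 32 failures, the posterior is Beta(8.7+22, 3.5+32) = Beta(30.7, 35.5).
E[θ | data] = 30.7/(30.7+35.5) = 0.464.

Posterior: Beta(30.7, 35.5); mean ≈ 0.464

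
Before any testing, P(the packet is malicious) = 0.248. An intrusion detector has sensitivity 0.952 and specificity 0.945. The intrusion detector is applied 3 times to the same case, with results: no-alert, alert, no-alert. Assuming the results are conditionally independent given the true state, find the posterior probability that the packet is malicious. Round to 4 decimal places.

Posterior P(H) ≈ 0.0145

With H the event that the packet is malicious, the joint likelihood of the observed sequence is P(data|H) = 0.048·0.952·0.048 = 0.0021934 and P(data|¬H) = 0.945·0.055·0.945 = 0.049116.
Bayes: P(H|data) = 0.248·0.0021934 / (0.248·0.0021934 + 0.752·0.049116) = 0.00054397/0.037479 = 0.0145.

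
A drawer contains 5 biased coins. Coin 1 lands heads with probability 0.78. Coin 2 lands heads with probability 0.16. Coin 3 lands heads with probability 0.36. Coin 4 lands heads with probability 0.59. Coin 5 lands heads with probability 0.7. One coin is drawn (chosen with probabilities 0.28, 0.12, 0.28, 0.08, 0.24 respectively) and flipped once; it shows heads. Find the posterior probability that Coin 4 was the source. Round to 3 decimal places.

P(heads|C1) = 0.78; P(heads|C2) = 0.16; P(heads|C3) = 0.36; P(heads|C4) = 0.59; P(heads|C5) = 0.7.
Prior × likelihood for each source: 0.28·0.78=0.2184, 0.12·0.16=0.01920, 0.28·0.36=0.1008, 0.08·0.59=0.04720, 0.24·0.7=0.1680. Summing gives P(heads) = 0.55360.
P(Coin 4 | heads) = 0.04720 / 0.55360 = 0.085.

Posterior probability ≈ 0.085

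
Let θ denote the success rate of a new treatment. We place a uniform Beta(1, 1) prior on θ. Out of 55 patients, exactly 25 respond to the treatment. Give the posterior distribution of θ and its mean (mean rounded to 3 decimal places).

The binomial likelihood is conjugate to the Beta prior: with 25 successes and 30 failures, the posterior is Beta(1+25, 1+30) = Beta(26, 31).
E[θ | data] = 26/(26+31) = 0.456.

Posterior: Beta(26, 31); mean ≈ 0.456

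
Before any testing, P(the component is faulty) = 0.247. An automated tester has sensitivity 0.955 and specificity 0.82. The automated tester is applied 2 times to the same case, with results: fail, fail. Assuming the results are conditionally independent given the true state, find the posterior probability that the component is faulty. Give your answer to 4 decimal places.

With H the event that the component is faulty, the joint likelihood of the observed sequence is P(data|H) = 0.955·0.955 = 0.91202 and P(data|¬H) = 0.18·0.18 = 0.032400.
Bayes: P(H|data) = 0.247·0.91202 / (0.247·0.91202 + 0.753·0.032400) = 0.22527/0.24967 = 0.9023.

Posterior P(H) ≈ 0.9023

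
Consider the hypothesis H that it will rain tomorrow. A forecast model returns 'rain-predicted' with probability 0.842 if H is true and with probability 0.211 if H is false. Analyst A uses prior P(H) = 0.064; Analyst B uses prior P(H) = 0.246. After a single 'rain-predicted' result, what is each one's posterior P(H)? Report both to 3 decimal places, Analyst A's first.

Analyst A: 0.214; Analyst B: 0.566

P('+'|H) = 0.842, P('+'|¬H) = 0.211.
Analyst A: numerator 0.842·0.064 = 0.053888; evidence = 0.053888+0.211·0.936 = 0.25138; posterior = 0.214.
Analyst B: numerator 0.842·0.246 = 0.20713; evidence = 0.20713+0.211·0.754 = 0.36623; posterior = 0.566.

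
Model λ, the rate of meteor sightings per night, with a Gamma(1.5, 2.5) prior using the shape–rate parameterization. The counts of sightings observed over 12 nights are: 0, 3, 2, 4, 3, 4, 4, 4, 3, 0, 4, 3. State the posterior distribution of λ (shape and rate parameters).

The Poisson likelihood adds the total count to the shape and the number of exposure periods to the rate. Here ∑xᵢ = 34 and n = 12, so shape 1.5→35.5 and rate 2.5→14.5.

Posterior: Gamma(shape=35.5, rate=14.5)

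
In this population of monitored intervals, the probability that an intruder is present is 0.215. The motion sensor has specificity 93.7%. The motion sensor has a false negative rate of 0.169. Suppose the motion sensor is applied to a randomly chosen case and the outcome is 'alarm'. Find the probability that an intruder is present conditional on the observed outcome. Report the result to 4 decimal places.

P(H | E) ≈ 0.7832

Let H be the event that an intruder is present. P(H) = 0.215, so P(¬H) = 0.785. With E the 'alarm' result, P(E|H) = 0.831 and P(E|¬H) = 0.063.
P(E) = 0.831·0.215 + 0.063·0.785 = 0.17866 + 0.049455 = 0.22812.
By Bayes' theorem, P(H|E) = 0.17866 / 0.22812 = 0.7832.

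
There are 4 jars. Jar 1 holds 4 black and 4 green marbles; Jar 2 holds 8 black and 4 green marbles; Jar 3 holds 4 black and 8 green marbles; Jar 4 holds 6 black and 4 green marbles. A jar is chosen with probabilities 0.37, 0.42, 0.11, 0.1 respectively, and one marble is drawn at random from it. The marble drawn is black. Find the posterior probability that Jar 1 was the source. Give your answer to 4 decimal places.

Posterior probability ≈ 0.3294

P(black|Jar 1) = 0.5; P(black|Jar 2) = 0.6667; P(black|Jar 3) = 0.3333; P(black|Jar 4) = 0.6.
Prior × likelihood for each source: 0.37·0.5=0.1850, 0.42·0.6667=0.2800, 0.11·0.3333=0.03667, 0.1·0.6=0.06000. Summing gives P(black) = 0.56167.
P(Jar 1 | black) = 0.1850 / 0.56167 = 0.3294.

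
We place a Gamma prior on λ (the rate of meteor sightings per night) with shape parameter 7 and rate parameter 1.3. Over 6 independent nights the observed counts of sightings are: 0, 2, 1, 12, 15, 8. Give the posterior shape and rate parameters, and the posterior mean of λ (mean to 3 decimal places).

Total count ∑xᵢ = 38 over n = 6 nights.
Gamma is conjugate to the Poisson likelihood: posterior is Gamma(shape = 7+38 = 45, rate = 1.3+6 = 7.3).
Posterior mean = shape/rate = 45/7.3 = 6.164.

Posterior: Gamma(shape=45, rate=7.3); mean ≈ 6.164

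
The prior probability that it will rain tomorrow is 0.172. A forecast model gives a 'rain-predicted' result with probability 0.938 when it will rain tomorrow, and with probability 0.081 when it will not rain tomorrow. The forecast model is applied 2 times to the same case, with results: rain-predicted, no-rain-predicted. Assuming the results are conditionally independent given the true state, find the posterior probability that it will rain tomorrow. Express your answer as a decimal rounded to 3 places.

Posterior P(H) ≈ 0.140

Let H be the event that it will rain tomorrow; start with P(H) = 0.172. P('rain-predicted'|H) = 0.938, P('rain-predicted'|¬H) = 0.081.
Update on result 1 ('rain-predicted'): P(H) ← 0.938·0.1720 / (0.938·0.1720 + 0.081·0.8280) = 0.16134/0.22840 = 0.7064.
Update on result 2 ('no-rain-predicted'): P(H) ← 0.062·0.7064 / (0.062·0.7064 + 0.919·0.2936) = 0.043794/0.31365 = 0.1396.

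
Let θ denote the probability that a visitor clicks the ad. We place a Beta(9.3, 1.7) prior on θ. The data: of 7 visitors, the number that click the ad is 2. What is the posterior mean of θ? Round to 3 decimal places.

Posterior mean ≈ 0.628

Observing 2 successes and 5 failures updates Beta(9.3, 1.7) by adding the success and failure counts to the two shape parameters: α = 9.3+2 = 11.3, β = 1.7+5 = 6.7.
Posterior mean = α/(α+β) = 11.3/18 = 0.628.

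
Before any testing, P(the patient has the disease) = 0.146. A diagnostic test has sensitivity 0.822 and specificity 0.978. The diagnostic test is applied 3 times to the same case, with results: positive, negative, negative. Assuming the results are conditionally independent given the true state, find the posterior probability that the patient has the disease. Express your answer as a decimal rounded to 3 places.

Posterior P(H) ≈ 0.175

With H the event that the patient has the disease, the joint likelihood of the observed sequence is P(data|H) = 0.822·0.178·0.178 = 0.026044 and P(data|¬H) = 0.022·0.978·0.978 = 0.021043.
Bayes: P(H|data) = 0.146·0.026044 / (0.146·0.026044 + 0.854·0.021043) = 0.0038025/0.021773 = 0.1746.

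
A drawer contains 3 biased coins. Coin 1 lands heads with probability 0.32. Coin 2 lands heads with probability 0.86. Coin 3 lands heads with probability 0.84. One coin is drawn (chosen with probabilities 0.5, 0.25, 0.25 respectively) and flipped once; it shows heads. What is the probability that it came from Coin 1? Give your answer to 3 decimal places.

Posterior probability ≈ 0.274

Tabulate prior·likelihood by source: [1] prior 0.5, lik 0.32, product 0.1600; [2] prior 0.25, lik 0.86, product 0.2150; [3] prior 0.25, lik 0.84, product 0.2100.
Normalizing constant = 0.58500; the posterior for Coin 1 is its product over the sum, 0.1600/0.58500 = 0.274.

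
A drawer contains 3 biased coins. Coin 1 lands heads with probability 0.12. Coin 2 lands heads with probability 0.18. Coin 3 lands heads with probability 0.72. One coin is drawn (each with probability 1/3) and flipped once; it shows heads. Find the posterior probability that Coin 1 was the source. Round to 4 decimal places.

P(heads|C1) = 0.12; P(heads|C2) = 0.18; P(heads|C3) = 0.72.
Prior × likelihood for each source: 0.333333·0.12=0.04000, 0.333333·0.18=0.06000, 0.333333·0.72=0.2400. Summing gives P(heads) = 0.34000.
P(Coin 1 | heads) = 0.04000 / 0.34000 = 0.1176.

Posterior probability ≈ 0.1176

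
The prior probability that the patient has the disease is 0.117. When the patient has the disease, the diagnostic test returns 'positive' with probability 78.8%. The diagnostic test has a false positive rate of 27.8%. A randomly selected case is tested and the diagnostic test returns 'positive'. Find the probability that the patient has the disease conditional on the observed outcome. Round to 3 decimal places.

P(H | E) ≈ 0.273

Write H for 'the patient has the disease'. Prior odds H:¬H = 0.117/0.883 = 0.13250. For the 'positive' outcome, the likelihood ratio is 0.788/0.278 = 2.8345.
Posterior odds = 0.13250 × 2.8345 = 0.37558, so P(H|E) = 0.37558/(1+0.37558) = 0.273.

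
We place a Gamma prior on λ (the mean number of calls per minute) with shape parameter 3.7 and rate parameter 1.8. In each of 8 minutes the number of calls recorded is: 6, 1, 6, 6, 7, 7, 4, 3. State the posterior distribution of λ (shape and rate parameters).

Posterior: Gamma(shape=43.7, rate=9.8)

Total count ∑xᵢ = 40 over n = 8 minutes.
Gamma is conjugate to the Poisson likelihood: posterior is Gamma(shape = 3.7+40 = 43.7, rate = 1.8+8 = 9.8).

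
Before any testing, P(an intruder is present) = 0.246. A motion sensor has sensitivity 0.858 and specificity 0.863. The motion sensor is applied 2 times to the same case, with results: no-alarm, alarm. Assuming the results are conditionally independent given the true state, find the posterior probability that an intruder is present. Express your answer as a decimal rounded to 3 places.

With H the event that an intruder is present, the joint likelihood of the observed sequence is P(data|H) = 0.142·0.858 = 0.12184 and P(data|¬H) = 0.863·0.137 = 0.11823.
Bayes: P(H|data) = 0.246·0.12184 / (0.246·0.12184 + 0.754·0.11823) = 0.029972/0.11912 = 0.2516.

Posterior P(H) ≈ 0.252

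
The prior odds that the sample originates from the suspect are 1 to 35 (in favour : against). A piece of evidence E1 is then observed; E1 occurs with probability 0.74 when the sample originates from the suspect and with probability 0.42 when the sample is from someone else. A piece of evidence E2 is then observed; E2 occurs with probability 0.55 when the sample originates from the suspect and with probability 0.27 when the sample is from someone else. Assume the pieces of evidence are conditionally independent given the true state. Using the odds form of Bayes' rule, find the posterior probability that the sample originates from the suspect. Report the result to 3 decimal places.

Prior odds = 1/35 = 0.028571.
Likelihood ratio for E1 = 0.74/0.42 = 1.7619.
Likelihood ratio for E2 = 0.55/0.27 = 2.0370.
Posterior odds = prior odds × LR₁ × LR₂ = 0.10254.
Posterior probability = odds/(1+odds) = 0.10254/1.1025 = 0.093.

Posterior probability ≈ 0.093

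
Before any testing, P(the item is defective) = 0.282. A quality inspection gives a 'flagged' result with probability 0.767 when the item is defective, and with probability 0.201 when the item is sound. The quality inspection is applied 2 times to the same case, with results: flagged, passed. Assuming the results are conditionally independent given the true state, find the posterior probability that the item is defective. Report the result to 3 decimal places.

With H the event that the item is defective, the joint likelihood of the observed sequence is P(data|H) = 0.767·0.233 = 0.17871 and P(data|¬H) = 0.201·0.799 = 0.16060.
Bayes: P(H|data) = 0.282·0.17871 / (0.282·0.17871 + 0.718·0.16060) = 0.050397/0.16571 = 0.3041.

Posterior P(H) ≈ 0.304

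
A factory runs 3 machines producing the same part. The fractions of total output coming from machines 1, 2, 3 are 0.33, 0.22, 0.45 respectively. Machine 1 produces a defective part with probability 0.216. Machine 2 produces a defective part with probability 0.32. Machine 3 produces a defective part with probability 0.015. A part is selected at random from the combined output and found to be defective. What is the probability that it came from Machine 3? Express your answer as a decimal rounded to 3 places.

Posterior probability ≈ 0.045

Tabulate prior·likelihood by source: [1] prior 0.33, lik 0.216, product 0.07128; [2] prior 0.22, lik 0.32, product 0.07040; [3] prior 0.45, lik 0.015, product 0.006750.
Normalizing constant = 0.14843; the posterior for Machine 3 is its product over the sum, 0.006750/0.14843 = 0.045.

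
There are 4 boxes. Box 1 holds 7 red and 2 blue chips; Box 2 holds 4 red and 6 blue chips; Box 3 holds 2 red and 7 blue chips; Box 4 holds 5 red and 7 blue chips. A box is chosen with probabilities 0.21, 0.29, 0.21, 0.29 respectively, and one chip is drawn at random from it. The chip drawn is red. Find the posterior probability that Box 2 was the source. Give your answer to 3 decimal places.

Tabulate prior·likelihood by source: [1] prior 0.21, lik 0.7778, product 0.1633; [2] prior 0.29, lik 0.4, product 0.1160; [3] prior 0.21, lik 0.2222, product 0.04667; [4] prior 0.29, lik 0.4167, product 0.1208.
Normalizing constant = 0.44683; the posterior for Box 2 is its product over the sum, 0.1160/0.44683 = 0.260.

Posterior probability ≈ 0.260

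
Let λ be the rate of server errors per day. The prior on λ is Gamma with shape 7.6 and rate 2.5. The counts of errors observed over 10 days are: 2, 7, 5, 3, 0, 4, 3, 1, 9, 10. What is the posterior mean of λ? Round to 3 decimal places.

The Poisson likelihood adds the total count to the shape and the number of exposure periods to the rate. Here ∑xᵢ = 44 and n = 10, so shape 7.6→51.6 and rate 2.5→12.5.
Posterior mean = shape/rate = 51.6/12.5 = 4.128.

Posterior mean ≈ 4.128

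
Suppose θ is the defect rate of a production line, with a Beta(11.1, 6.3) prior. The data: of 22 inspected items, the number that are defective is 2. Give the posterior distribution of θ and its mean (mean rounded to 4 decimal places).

Posterior: Beta(13.1, 26.3); mean ≈ 0.3325

The binomial likelihood is conjugate to the Beta prior: with 2 successes and 20 failures, the posterior is Beta(11.1+2, 6.3+20) = Beta(13.1, 26.3).
Posterior mean = α/(α+β) = 13.1/39.4 = 0.3325.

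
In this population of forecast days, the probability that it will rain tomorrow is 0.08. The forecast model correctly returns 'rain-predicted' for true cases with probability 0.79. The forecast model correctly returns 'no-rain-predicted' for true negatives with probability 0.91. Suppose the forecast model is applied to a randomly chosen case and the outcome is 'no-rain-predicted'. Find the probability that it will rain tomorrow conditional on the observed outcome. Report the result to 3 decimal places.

Let H be the event that it will rain tomorrow. P(H) = 0.08, so P(¬H) = 0.92. With E the 'no-rain-predicted' result, P(E|H) = 0.21 and P(E|¬H) = 0.91.
P(E) = 0.21·0.08 + 0.91·0.92 = 0.016800 + 0.83720 = 0.85400.
By Bayes' theorem, P(H|E) = 0.016800 / 0.85400 = 0.020.

P(H | E) ≈ 0.020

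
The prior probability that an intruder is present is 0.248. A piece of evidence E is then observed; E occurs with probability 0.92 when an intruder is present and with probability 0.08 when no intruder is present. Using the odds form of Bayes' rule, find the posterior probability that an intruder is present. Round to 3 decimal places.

Posterior probability ≈ 0.791

Prior odds = 0.248/(1−0.248) = 0.32979.
Likelihood ratio for E = 0.92/0.08 = 11.500.
Posterior odds = prior odds × LR = 3.7926.
Posterior probability = odds/(1+odds) = 3.7926/4.7926 = 0.791.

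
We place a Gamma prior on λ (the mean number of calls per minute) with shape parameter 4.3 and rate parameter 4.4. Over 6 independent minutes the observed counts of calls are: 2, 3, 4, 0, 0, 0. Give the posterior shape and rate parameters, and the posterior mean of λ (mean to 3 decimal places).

Posterior: Gamma(shape=13.3, rate=10.4); mean ≈ 1.279

Total count ∑xᵢ = 9 over n = 6 minutes.
Gamma is conjugate to the Poisson likelihood: posterior is Gamma(shape = 4.3+9 = 13.3, rate = 4.4+6 = 10.4).
E[λ | data] = 13.3/10.4 = 1.279.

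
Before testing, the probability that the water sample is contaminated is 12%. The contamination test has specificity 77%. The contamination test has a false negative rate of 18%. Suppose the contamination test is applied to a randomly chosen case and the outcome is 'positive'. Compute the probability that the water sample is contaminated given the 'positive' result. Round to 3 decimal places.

Write H for 'the water sample is contaminated'. Prior odds H:¬H = 0.12/0.88 = 0.13636. For the 'positive' outcome, the likelihood ratio is 0.82/0.23 = 3.5652.
Posterior odds = 0.13636 × 3.5652 = 0.48617, so P(H|E) = 0.48617/(1+0.48617) = 0.327.

P(H | E) ≈ 0.327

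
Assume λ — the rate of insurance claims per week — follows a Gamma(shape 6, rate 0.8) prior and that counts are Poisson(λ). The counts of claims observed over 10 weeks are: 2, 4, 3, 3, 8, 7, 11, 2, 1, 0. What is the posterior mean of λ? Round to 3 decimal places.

The Poisson likelihood adds the total count to the shape and the number of exposure periods to the rate. Here ∑xᵢ = 41 and n = 10, so shape 6→47 and rate 0.8→10.8.
Posterior mean = shape/rate = 47/10.8 = 4.352.

Posterior mean ≈ 4.352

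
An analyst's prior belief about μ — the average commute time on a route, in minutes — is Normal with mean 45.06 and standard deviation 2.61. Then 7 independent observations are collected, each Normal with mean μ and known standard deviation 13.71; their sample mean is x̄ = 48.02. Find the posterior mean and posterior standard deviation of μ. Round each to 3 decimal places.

Posterior mean ≈ 45.659; posterior SD ≈ 2.331

With known σ, the Normal prior is conjugate. Weight on the data is w = (n/σ²)/(n/σ² + 1/τ₀²) = 0.0372412/(0.0372412+0.146798) = 0.20235.
Posterior mean = w·x̄ + (1−w)·μ₀ = 0.20235·48.02 + 0.79765·45.06 = 45.659. Posterior variance = 1/(0.0372412+0.146798) = 5.43364, so SD = 2.331.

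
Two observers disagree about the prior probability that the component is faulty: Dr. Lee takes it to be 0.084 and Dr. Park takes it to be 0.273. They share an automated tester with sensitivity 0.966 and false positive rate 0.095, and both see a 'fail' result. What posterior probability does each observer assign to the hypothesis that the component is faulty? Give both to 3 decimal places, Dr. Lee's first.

P('+'|H) = 0.966, P('+'|¬H) = 0.095.
Dr. Lee: numerator 0.966·0.084 = 0.081144; evidence = 0.081144+0.095·0.916 = 0.16816; posterior = 0.483.
Dr. Park: numerator 0.966·0.273 = 0.26372; evidence = 0.26372+0.095·0.727 = 0.33278; posterior = 0.792.

Dr. Lee: 0.483; Dr. Park: 0.792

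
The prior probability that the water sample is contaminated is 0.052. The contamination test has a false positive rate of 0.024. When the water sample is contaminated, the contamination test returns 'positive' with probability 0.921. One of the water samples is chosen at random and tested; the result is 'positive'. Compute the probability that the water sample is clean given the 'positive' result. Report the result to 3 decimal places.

Let H be the event that the water sample is contaminated. P(H) = 0.052, so P(¬H) = 0.948. With E the 'positive' result, P(E|H) = 0.921 and P(E|¬H) = 0.024.
P(E) = 0.921·0.052 + 0.024·0.948 = 0.047892 + 0.022752 = 0.070644.
By Bayes' theorem, P(H|E) = 0.047892 / 0.070644 = 0.678. Hence P(¬H|E) = 1 − 0.678 = 0.322.

P(¬H | E) ≈ 0.322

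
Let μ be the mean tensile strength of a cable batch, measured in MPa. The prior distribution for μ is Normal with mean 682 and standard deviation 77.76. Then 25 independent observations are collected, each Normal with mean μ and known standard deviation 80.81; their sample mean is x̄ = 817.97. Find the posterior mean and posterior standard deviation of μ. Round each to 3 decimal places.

With known σ, the Normal prior is conjugate. Weight on the data is w = (n/σ²)/(n/σ² + 1/τ₀²) = 0.00382833/(0.00382833+0.00016538) = 0.95859.
Posterior mean = w·x̄ + (1−w)·μ₀ = 0.95859·817.97 + 0.041410·682 = 812.339. Posterior variance = 1/(0.00382833+0.00016538) = 250.393, so SD = 15.824.

Posterior mean ≈ 812.339; posterior SD ≈ 15.824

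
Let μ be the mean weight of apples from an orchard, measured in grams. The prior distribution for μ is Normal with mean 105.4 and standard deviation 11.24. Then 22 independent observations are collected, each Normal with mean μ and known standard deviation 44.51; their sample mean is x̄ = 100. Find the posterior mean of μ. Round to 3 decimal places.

Posterior mean ≈ 102.247

With known σ, the Normal prior is conjugate. Weight on the data is w = (n/σ²)/(n/σ² + 1/τ₀²) = 0.0111047/(0.0111047+0.00791530) = 0.58384.
Posterior mean = w·x̄ + (1−w)·μ₀ = 0.58384·100 + 0.41616·105.4 = 102.247.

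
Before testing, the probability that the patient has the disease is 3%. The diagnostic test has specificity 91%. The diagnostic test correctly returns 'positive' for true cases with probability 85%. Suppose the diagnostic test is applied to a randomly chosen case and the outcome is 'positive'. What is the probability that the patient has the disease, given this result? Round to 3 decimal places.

P(H | E) ≈ 0.226

Write H for 'the patient has the disease'. Prior odds H:¬H = 0.03/0.97 = 0.030928. For the 'positive' outcome, the likelihood ratio is 0.85/0.09 = 9.4444.
Posterior odds = 0.030928 × 9.4444 = 0.29210, so P(H|E) = 0.29210/(1+0.29210) = 0.226.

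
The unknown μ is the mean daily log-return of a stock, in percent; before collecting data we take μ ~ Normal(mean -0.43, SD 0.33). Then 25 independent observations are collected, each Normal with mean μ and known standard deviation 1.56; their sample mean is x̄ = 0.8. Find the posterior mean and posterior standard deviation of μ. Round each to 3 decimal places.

Posterior mean ≈ 0.219; posterior SD ≈ 0.227

With known σ, the Normal prior is conjugate. Weight on the data is w = (n/σ²)/(n/σ² + 1/τ₀²) = 10.2728/(10.2728+9.18274) = 0.52802.
Posterior mean = w·x̄ + (1−w)·μ₀ = 0.52802·0.8 + 0.47198·-0.43 = 0.219. Posterior variance = 1/(10.2728+9.18274) = 0.0513991, so SD = 0.227.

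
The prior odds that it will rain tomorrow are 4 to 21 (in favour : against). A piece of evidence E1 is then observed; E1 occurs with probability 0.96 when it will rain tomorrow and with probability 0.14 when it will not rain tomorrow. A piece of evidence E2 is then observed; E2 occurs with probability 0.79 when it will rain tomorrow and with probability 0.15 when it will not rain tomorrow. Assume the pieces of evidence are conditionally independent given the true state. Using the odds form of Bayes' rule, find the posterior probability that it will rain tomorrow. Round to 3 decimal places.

Prior odds = 4/21 = 0.19048.
Likelihood ratio for E1 = 0.96/0.14 = 6.8571.
Likelihood ratio for E2 = 0.79/0.15 = 5.2667.
Posterior odds = prior odds × LR₁ × LR₂ = 6.8789.
Posterior probability = odds/(1+odds) = 6.8789/7.8789 = 0.873.

Posterior probability ≈ 0.873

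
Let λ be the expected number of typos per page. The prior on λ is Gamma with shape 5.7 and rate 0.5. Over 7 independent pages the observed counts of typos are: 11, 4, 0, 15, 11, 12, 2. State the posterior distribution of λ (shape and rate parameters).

The Poisson likelihood adds the total count to the shape and the number of exposure periods to the rate. Here ∑xᵢ = 55 and n = 7, so shape 5.7→60.7 and rate 0.5→7.5.

Posterior: Gamma(shape=60.7, rate=7.5)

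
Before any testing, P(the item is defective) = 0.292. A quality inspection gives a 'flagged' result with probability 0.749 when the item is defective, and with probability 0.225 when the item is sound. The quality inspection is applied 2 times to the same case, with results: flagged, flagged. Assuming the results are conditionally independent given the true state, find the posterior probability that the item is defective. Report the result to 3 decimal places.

Let H be the event that the item is defective; start with P(H) = 0.292. P('flagged'|H) = 0.749, P('flagged'|¬H) = 0.225.
Update on result 1 ('flagged'): P(H) ← 0.749·0.2920 / (0.749·0.2920 + 0.225·0.7080) = 0.21871/0.37801 = 0.5786.
Update on result 2 ('flagged'): P(H) ← 0.749·0.5786 / (0.749·0.5786 + 0.225·0.4214) = 0.43336/0.52818 = 0.8205.

Posterior P(H) ≈ 0.820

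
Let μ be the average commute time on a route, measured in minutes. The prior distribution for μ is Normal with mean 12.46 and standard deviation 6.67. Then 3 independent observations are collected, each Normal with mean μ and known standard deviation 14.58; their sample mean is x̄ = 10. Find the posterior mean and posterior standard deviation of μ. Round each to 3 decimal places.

Posterior mean ≈ 11.511; posterior SD ≈ 5.228

With known σ, the Normal prior is conjugate. Weight on the data is w = (n/σ²)/(n/σ² + 1/τ₀²) = 0.0141126/(0.0141126+0.0224775) = 0.38569.
Posterior mean = w·x̄ + (1−w)·μ₀ = 0.38569·10 + 0.61431·12.46 = 11.511. Posterior variance = 1/(0.0141126+0.0224775) = 27.3298, so SD = 5.228.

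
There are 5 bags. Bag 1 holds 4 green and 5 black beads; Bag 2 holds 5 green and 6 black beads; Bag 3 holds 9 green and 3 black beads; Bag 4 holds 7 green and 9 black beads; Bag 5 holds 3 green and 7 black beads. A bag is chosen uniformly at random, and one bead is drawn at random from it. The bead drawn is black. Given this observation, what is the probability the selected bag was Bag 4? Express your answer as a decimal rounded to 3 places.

Posterior probability ≈ 0.215

P(black|Bag 1) = 0.5556; P(black|Bag 2) = 0.5455; P(black|Bag 3) = 0.25; P(black|Bag 4) = 0.5625; P(black|Bag 5) = 0.7.
Prior × likelihood for each source: 0.2·0.5556=0.1111, 0.2·0.5455=0.1091, 0.2·0.25=0.05000, 0.2·0.5625=0.1125, 0.2·0.7=0.1400. Summing gives P(black) = 0.52270.
P(Bag 4 | black) = 0.1125 / 0.52270 = 0.215.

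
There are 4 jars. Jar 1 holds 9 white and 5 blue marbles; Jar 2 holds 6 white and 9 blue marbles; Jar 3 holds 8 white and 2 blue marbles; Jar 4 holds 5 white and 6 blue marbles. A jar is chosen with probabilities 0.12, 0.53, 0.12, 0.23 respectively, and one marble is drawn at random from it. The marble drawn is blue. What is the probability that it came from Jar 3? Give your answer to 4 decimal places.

Posterior probability ≈ 0.0470

Tabulate prior·likelihood by source: [1] prior 0.12, lik 0.3571, product 0.04286; [2] prior 0.53, lik 0.6, product 0.3180; [3] prior 0.12, lik 0.2, product 0.02400; [4] prior 0.23, lik 0.5455, product 0.1255.
Normalizing constant = 0.51031; the posterior for Jar 3 is its product over the sum, 0.02400/0.51031 = 0.0470.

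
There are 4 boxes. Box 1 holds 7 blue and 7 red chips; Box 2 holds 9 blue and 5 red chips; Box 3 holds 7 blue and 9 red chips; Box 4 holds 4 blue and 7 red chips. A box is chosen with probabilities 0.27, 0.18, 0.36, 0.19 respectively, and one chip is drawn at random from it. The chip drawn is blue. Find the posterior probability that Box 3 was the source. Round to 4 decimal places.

P(blue|Box 1) = 0.5; P(blue|Box 2) = 0.6429; P(blue|Box 3) = 0.4375; P(blue|Box 4) = 0.3636.
Prior × likelihood for each source: 0.27·0.5=0.1350, 0.18·0.6429=0.1157, 0.36·0.4375=0.1575, 0.19·0.3636=0.06909. Summing gives P(blue) = 0.47731.
P(Box 3 | blue) = 0.1575 / 0.47731 = 0.3300.

Posterior probability ≈ 0.3300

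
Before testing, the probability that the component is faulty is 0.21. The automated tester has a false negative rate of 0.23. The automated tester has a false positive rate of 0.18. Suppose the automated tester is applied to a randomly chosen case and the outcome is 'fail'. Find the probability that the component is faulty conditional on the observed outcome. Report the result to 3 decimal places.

Let H be the event that the component is faulty. P(H) = 0.21, so P(¬H) = 0.79. With E the 'fail' result, P(E|H) = 0.77 and P(E|¬H) = 0.18.
P(E) = 0.77·0.21 + 0.18·0.79 = 0.16170 + 0.14220 = 0.30390.
By Bayes' theorem, P(H|E) = 0.16170 / 0.30390 = 0.532.

P(H | E) ≈ 0.532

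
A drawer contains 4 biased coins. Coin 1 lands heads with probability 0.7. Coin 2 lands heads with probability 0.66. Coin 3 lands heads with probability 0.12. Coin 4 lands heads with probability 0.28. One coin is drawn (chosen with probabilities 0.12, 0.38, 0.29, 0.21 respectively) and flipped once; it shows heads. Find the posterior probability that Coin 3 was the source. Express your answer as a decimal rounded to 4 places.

Tabulate prior·likelihood by source: [1] prior 0.12, lik 0.7, product 0.08400; [2] prior 0.38, lik 0.66, product 0.2508; [3] prior 0.29, lik 0.12, product 0.03480; [4] prior 0.21, lik 0.28, product 0.05880.
Normalizing constant = 0.42840; the posterior for Coin 3 is its product over the sum, 0.03480/0.42840 = 0.0812.

Posterior probability ≈ 0.0812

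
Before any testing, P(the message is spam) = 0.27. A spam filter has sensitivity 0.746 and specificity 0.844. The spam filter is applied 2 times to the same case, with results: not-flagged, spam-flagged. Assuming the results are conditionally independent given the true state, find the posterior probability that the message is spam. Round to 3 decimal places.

Let H be the event that the message is spam; start with P(H) = 0.27. P('spam-flagged'|H) = 0.746, P('spam-flagged'|¬H) = 0.156.
Update on result 1 ('not-flagged'): P(H) ← 0.254·0.2700 / (0.254·0.2700 + 0.844·0.7300) = 0.068580/0.68470 = 0.1002.
Update on result 2 ('spam-flagged'): P(H) ← 0.746·0.1002 / (0.746·0.1002 + 0.156·0.8998) = 0.074720/0.21509 = 0.3474.

Posterior P(H) ≈ 0.347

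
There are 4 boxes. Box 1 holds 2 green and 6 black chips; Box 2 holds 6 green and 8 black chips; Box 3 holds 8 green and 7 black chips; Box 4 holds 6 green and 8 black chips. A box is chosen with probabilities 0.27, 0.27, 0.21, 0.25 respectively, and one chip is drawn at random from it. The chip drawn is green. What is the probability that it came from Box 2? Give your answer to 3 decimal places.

Posterior probability ≈ 0.288

Tabulate prior·likelihood by source: [1] prior 0.27, lik 0.25, product 0.06750; [2] prior 0.27, lik 0.4286, product 0.1157; [3] prior 0.21, lik 0.5333, product 0.1120; [4] prior 0.25, lik 0.4286, product 0.1071.
Normalizing constant = 0.40236; the posterior for Box 2 is its product over the sum, 0.1157/0.40236 = 0.288.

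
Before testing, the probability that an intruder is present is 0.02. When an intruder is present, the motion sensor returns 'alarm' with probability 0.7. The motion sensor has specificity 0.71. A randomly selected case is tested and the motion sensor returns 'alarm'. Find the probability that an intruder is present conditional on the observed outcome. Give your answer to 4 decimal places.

Let H be the event that an intruder is present. P(H) = 0.02, so P(¬H) = 0.98. With E the 'alarm' result, P(E|H) = 0.7 and P(E|¬H) = 0.29.
P(E) = 0.7·0.02 + 0.29·0.98 = 0.014000 + 0.28420 = 0.29820.
By Bayes' theorem, P(H|E) = 0.014000 / 0.29820 = 0.0469.

P(H | E) ≈ 0.0469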